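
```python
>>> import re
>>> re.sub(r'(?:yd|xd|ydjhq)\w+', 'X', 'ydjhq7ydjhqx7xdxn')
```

Matches: at [0:17] → 'ydjhq7ydjhqx7xdxn'.
Every occurrence is swapped for 'X'.

'X'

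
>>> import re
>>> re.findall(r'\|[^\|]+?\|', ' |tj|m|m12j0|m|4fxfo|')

With no groups in the pattern, `findall` gives back each whole match — 3 here.

['|tj|', '|m12j0|', '|4fxfo|']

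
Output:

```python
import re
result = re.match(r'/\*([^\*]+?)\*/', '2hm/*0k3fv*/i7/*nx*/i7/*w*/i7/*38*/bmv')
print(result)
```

With `match`, the pattern is implicitly anchored at the beginning.
Here the pattern fails at index 0, so the call returns None.

None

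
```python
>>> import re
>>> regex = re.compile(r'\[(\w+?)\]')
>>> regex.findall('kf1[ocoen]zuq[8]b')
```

Matches: at [3:10] match '[ocoen]', group 1 = 'ocoen'; at [13:16] match '[8]', group 1 = '8'.
With a single group, `findall` returns only what that group captured — 2 items.

['ocoen', '8']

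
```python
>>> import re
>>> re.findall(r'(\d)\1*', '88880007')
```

`\1` has to match the exact text group 1 already captured.
One capturing group, so `findall` returns just the captured substring from each match — 3 in all.

['8', '0', '7']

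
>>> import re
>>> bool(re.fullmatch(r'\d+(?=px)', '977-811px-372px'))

For `fullmatch`, every character of the input must be accounted for by the pattern.
Here the pattern can't cover the whole string, so the call returns None, and `bool(None)` is False.

False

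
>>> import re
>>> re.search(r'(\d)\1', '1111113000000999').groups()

('1',)

The match spans [0:2] → '11'.
Captured: group 1 = '1'.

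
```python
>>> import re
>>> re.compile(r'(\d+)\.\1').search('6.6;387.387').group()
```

A backreference is literal: `\1` must see the identical characters the first group matched.
Unlike `match`, `search` isn't anchored — it looks for the pattern anywhere in the string.
The match spans [0:3] → '6.6'.
Captured: group 1 = '6'.

'6.6'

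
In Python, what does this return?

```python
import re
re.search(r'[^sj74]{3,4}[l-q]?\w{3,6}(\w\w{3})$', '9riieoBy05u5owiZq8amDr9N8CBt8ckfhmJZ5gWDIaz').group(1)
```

'DIaz'

The pattern matches 3 to 4 of any character except [sj74], then optionally a character in [l-q], then 3 to 6 of a word character; then a word character, then exactly 3 of a word character (captured); then anchored at the end.
`search` walks the string left to right and returns the first match it finds.
The match spans [29:43] → 'ckfhmJZ5gWDIaz'.
Captured: group 1 = 'DIaz'.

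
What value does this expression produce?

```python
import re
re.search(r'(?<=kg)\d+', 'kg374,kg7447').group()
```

'374'

The `(?=…)`/`(?<=…)` assertion just peeks at neighbouring text; it doesn't advance the match position.
`re.search` tries every starting position until one works.
The match spans [2:5] → '374'.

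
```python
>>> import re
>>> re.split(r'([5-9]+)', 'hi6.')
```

This matches one or more of a character in [5-9] (captured).
`re.split` interleaves the captured-group text with the surrounding fragments.

['hi', '6', '.']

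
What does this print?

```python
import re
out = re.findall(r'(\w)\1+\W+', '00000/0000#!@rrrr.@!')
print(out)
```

['0', '0', 'r']

`\1` is not a pattern — it's the concrete string captured by group 1, re-applied verbatim.
Scanning left to right: at [0:6] match '00000/', group 1 = '0'; at [6:13] match '0000#!@', group 1 = '0'; at [13:20] match 'rrrr.@!', group 1 = 'r'.
One capturing group, so `findall` returns just the captured substring from each match — 3 in all.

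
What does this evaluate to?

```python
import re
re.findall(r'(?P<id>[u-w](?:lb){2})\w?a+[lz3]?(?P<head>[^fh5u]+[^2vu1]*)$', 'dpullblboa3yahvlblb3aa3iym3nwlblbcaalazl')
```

[('vlblb', 'iym3nwlblbcaalazl')]

The pattern matches a character in [u-w], then the literal 'lb' repeated 2 times (captured as 'id'); then optionally a word character, then one or more of the literal 'a', then optionally one of [lz3]; then one or more of any character except [fh5u], then zero or more of any character except [2vu1] (captured as 'head'); then anchored at the end.
Walking the string: at [14:40] match 'vlblb3aa3iym3nwlblbcaalazl', groups = ('vlblb', 'iym3nwlblbcaalazl').
`findall` packs the 2 group values into a tuple for every match.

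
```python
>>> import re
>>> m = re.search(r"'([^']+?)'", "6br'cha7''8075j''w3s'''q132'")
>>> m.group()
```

The match spans [3:9] → "'cha7'".

"'cha7'"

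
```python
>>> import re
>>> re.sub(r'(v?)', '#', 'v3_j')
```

'##3#_#j#'

Pattern: optionally a literal 'v' (captured).
Matches: at [0:1] → 'v'; at [1:1] → ''; at [2:2] → ''; at [3:3] → ''; at [4:4] → ''.
Every occurrence is swapped for '#'.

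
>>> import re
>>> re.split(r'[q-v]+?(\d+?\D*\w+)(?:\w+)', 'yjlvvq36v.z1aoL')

['yjl', '36', '.z1aoL']

Pattern: one or more of a character in [q-v] (lazy); then one or more of a digit (lazy), then zero or more of a non-digit, then one or more of a word character (captured); then one or more of a word character (non-capturing group).
Matches to split on: at [3:9] → 'vvq36v'.
The group in the pattern means `split` returns the separators' captures alongside the pieces.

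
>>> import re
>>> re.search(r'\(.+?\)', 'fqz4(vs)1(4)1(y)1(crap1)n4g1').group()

A `+?`/`*?`/`{m,n}?` starts at its minimum and grows only as far as needed for what follows to match.
`re.search` tries every starting position until one works.
The match spans [4:8] → '(vs)'.

'(vs)'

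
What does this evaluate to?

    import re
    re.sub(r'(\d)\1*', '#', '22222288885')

'###'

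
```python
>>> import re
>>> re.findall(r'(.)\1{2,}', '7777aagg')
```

['7']

After group 1 captures some text, `\1` only succeeds where that same text appears again.
`findall` collects group 1 from the one match (1 total).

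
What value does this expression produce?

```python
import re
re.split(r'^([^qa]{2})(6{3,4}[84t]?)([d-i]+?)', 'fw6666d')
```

['', 'fw', '6666', 'd', '']

The pattern matches anchored at the start of the string; then exactly 2 of any character except [qa] (captured); then 3 to 4 of the literal '6', then optionally one of [84t] (captured); then one or more of a character in [d-i] (lazy) (captured).
The group in the pattern means `split` returns the separators' captures alongside the pieces.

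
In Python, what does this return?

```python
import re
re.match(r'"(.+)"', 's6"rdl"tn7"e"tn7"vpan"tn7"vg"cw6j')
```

With `match`, the pattern is implicitly anchored at the beginning.
Here the pattern fails at index 0, so the call returns None.

None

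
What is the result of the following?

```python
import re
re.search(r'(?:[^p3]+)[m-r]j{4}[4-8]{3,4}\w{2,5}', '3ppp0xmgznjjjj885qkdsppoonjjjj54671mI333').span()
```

(4, 22)

This matches one or more of any character except [p3] (non-capturing group); then a character in [m-r], then exactly 4 of the literal 'j'; then 3 to 4 of a character in [4-8], then 2 to 5 of a word character.
The match spans [4:22] → '0xmgznjjjj885qkdsp'.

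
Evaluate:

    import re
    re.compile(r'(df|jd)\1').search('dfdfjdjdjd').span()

(0, 4)

`\1` is not a pattern — it's the concrete string captured by group 1, re-applied verbatim.
`search` walks the string left to right and returns the first match it finds.
The match spans [0:4] → 'dfdf'.
Captured: group 1 = 'df'.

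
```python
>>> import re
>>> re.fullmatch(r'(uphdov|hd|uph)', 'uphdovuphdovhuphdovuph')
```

`fullmatch` succeeds only if the pattern covers the string from start to end.
Here the pattern can't cover the whole string, so the call returns None.

None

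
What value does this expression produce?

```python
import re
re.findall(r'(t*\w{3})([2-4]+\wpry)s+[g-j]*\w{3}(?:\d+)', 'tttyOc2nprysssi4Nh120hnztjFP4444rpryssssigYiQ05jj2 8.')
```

[('tttyOc', '2npry'), ('tjFP', '4444rpry')]

This matches zero or more of the literal 't', then exactly 3 of a word character (captured); then one or more of a character in [2-4], then a word character, then the literal 'pry' (captured); then one or more of the literal 's', then zero or more of a character in [g-j], then exactly 3 of a word character; then one or more of a digit (non-capturing group).
Walking the string: at [0:21] match 'tttyOc2nprysssi4Nh120', groups = ('tttyOc', '2npry'); at [24:47] match 'tjFP4444rpryssssigYiQ05', groups = ('tjFP', '4444rpry').
`findall` packs the 2 group values into a tuple for every match.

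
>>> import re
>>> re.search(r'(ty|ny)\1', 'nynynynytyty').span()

After group 1 captures some text, `\1` only succeeds where that same text appears again.
`re.search` scans for the first position where the pattern succeeds.
The match spans [0:4] → 'nyny'.
Captured: group 1 = 'ny'.

(0, 4)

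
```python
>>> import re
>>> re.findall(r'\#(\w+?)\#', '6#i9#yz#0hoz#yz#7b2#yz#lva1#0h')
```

['i9', '0hoz', '7b2', 'lva1']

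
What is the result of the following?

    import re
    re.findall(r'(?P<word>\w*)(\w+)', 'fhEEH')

[('fhEE', 'H')]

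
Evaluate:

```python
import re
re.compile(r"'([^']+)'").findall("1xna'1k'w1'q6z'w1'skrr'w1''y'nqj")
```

['1k', 'q6z', 'skrr', 'y']

`findall` collects group 1 from each match (4 total).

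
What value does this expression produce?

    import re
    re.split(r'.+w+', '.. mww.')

Pattern: one or more of any character; then one or more of a literal 'w'.
Matches to split on: at [0:6] → '.. mww'.
The string is cut at each match, leaving 2 pieces.

['', '.']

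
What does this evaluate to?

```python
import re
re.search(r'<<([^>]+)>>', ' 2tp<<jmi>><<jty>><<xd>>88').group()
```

'<<jmi>>'

`re.search` scans for the first position where the pattern succeeds.
The match spans [4:11] → '<<jmi>>'.
Captured: group 1 = 'jmi'.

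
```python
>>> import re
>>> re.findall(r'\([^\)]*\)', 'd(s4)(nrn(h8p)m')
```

['(s4)', '(nrn(h8p)']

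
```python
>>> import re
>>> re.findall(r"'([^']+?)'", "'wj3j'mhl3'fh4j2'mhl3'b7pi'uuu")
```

['wj3j', 'fh4j2', 'b7pi']

Because there's exactly one group, `findall` drops the full match and keeps group 1 from each hit.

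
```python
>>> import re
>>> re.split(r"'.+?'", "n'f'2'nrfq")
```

Matches to split on: at [1:4] → "'f'".
Splitting on the pattern gives 2 pieces.

['n', "2'nrfq"]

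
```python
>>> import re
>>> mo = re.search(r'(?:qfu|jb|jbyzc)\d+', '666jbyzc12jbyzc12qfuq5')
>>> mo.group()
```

'jbyzc12'

`search` walks the string left to right and returns the first match it finds.
The match spans [3:10] → 'jbyzc12'.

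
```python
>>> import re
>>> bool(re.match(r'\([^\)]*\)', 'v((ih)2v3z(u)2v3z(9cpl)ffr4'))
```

`match` is anchored at position 0; if the pattern doesn't fit there, it returns None.
Here position 0 doesn't satisfy it, so the call returns None, and `bool(None)` is False.

False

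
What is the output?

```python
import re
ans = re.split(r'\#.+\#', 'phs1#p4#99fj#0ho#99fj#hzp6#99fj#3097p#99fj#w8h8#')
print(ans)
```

Matches to split on: at [4:48] → '#p4#99fj#0ho#99fj#hzp6#99fj#3097p#99fj#w8h8#'.
The string is cut at each match, leaving 2 pieces.

['phs1', '']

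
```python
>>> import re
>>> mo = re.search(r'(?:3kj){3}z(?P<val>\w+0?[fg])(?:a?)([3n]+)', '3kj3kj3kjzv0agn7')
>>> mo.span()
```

The pattern matches the literal '3kj' repeated 3 times, then the literal 'z'; then one or more of a word character, then optionally the literal '0', then one of [fg] (captured as 'val'); then optionally a literal 'a' (non-capturing group); then one or more of one of [3n] (captured).
The match spans [0:15] → '3kj3kj3kjzv0agn'.

(0, 15)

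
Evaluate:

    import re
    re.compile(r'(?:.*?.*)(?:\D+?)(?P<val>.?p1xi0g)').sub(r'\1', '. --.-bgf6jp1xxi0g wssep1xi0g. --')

This matches zero or more of any character (lazy), then zero or more of any character (non-capturing group); then one or more of a non-digit (lazy) (non-capturing group); then optionally any character, then the literal 'p1x', then the literal 'i0g' (captured as 'val').
`\1` in the replacement pulls in group 1's text for each match.

'p1xi0g. --'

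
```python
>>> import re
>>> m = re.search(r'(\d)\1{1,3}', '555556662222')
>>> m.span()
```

(0, 4)

A backreference is literal: `\1` must see the identical characters the first group matched.
The match spans [0:4] → '5555'.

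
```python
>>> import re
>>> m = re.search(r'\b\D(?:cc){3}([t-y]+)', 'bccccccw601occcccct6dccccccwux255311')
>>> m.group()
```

'bccccccw'

The pattern matches a word boundary (`\b`, zero-width); then a non-digit, then the literal 'cc' repeated 3 times; then one or more of a character in [t-y] (captured).
The match spans [0:8] → 'bccccccw'.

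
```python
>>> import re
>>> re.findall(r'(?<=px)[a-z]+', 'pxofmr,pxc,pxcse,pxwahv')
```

['ofmr', 'c', 'cse', 'wahv']

The lookaround is zero-width — it requires the adjacent text to match without consuming it, so the asserted text isn't part of the match.
Scanning left to right: at [2:6] → 'ofmr'; at [9:10] → 'c'; at [13:16] → 'cse'; at [19:23] → 'wahv'.
Since nothing is captured, `findall` lists the 4 matched substrings directly.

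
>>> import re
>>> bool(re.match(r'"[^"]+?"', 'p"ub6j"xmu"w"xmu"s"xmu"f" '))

False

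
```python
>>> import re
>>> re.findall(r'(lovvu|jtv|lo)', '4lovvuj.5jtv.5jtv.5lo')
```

['lovvu', 'jtv', 'jtv', 'lo']

Branches in `(...|...)` are attempted left-to-right; the first branch that allows the whole pattern to succeed is taken.
Matches: at [1:6] match 'lovvu', group 1 = 'lovvu'; at [9:12] match 'jtv', group 1 = 'jtv'; at [14:17] match 'jtv', group 1 = 'jtv'; at [19:21] match 'lo', group 1 = 'lo'.
`findall` collects group 1 from each match (4 total).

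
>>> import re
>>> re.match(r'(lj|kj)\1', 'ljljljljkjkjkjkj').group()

'ljlj'

The backreference `\1` re-matches whatever the first group consumed, character for character.
`match` is anchored at position 0; if the pattern doesn't fit there, it returns None.
The match spans [0:4] → 'ljlj'.
Captured: group 1 = 'lj'.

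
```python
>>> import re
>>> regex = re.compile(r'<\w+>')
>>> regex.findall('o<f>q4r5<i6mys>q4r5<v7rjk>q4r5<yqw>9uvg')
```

['<f>', '<i6mys>', '<v7rjk>', '<yqw>']

Matches: at [1:4] → '<f>'; at [8:15] → '<i6mys>'; at [19:26] → '<v7rjk>'; at [30:35] → '<yqw>'.
With no groups in the pattern, `findall` gives back each whole match — 4 here.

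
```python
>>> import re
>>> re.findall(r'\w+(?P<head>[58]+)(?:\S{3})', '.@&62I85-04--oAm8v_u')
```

['5', '8']

The pattern matches one or more of a word character; then one or more of one of [58] (captured as 'head'); then exactly 3 of a non-whitespace character (non-capturing group).
Because there's exactly one group, `findall` drops the full match and keeps group 1 from each hit.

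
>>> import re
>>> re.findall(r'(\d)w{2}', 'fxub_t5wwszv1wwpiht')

['5', '1']

This matches a digit (captured); then exactly 2 of a literal 'w'.
Scanning left to right: at [6:9] match '5ww', group 1 = '5'; at [12:15] match '1ww', group 1 = '1'.
`findall` collects group 1 from each match (2 total).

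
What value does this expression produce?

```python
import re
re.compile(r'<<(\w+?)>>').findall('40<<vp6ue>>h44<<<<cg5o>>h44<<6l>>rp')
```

['vp6ue', 'cg5o', '6l']

Walking the string: at [2:11] match '<<vp6ue>>', group 1 = 'vp6ue'; at [16:24] match '<<cg5o>>', group 1 = 'cg5o'; at [27:33] match '<<6l>>', group 1 = '6l'.
One capturing group, so `findall` returns just the captured substring from each match — 3 in all.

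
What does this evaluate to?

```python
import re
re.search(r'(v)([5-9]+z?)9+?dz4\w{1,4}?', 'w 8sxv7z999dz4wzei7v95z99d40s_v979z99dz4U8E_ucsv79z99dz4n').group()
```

This matches a literal 'v' (captured); then one or more of a character in [5-9], then optionally the literal 'z' (captured); then one or more of a literal '9' (lazy); then the literal 'dz4', then 1 to 4 of a word character (lazy).
`re.search` scans for the first position where the pattern succeeds.
The match spans [5:15] → 'v7z999dz4w'.
Captured: group 1 = 'v', group 2 = '7z'.

'v7z999dz4w'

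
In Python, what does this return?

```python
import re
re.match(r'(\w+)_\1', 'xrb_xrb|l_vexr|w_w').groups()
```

The match spans [0:7] → 'xrb_xrb'.
Captured: group 1 = 'xrb'.

('xrb',)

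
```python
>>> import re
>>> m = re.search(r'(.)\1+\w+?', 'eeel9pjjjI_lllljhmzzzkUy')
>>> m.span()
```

A backreference is literal: `\1` must see the identical characters the first group matched.
`search` walks the string left to right and returns the first match it finds.
The match spans [0:4] → 'eeel'.
Captured: group 1 = 'e'.

(0, 4)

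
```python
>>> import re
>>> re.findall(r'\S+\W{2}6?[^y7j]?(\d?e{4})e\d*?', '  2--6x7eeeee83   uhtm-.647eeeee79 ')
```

['7eeee', '7eeee']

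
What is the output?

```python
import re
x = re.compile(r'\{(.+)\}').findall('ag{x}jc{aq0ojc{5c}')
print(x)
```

['x}jc{aq0ojc{5c']

Walking the string: at [2:18] match '{x}jc{aq0ojc{5c}', group 1 = 'x}jc{aq0ojc{5c'.
Because there's exactly one group, `findall` drops the full match and keeps group 1 from the one hit.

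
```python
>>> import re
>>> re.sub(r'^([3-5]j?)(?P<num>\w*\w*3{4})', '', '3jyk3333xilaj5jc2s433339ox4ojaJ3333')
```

''

`sub` substitutes '' at each match site.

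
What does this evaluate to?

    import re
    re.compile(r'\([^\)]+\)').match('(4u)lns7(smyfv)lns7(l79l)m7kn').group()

'(4u)'

With `match`, the pattern is implicitly anchored at the beginning.
The match spans [0:4] → '(4u)'.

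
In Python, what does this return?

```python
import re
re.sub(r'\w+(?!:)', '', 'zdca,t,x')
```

The negative lookaround is zero-width — it rules out positions where the adjacent text would match, without consuming anything.
`sub` substitutes '' at each match site.

',,'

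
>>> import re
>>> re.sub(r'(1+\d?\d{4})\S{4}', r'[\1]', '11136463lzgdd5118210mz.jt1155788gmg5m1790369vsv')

'[11136463]d5[118210]t[1155788]m[179036]'

This matches one or more of a literal '1', then optionally a digit, then exactly 4 of a digit (captured); then exactly 4 of a non-whitespace character.
Matches: at [0:12] → '11136463lzgd'; at [14:24] → '118210mz.j'; at [25:36] → '1155788gmg5'; at [37:47] → '1790369vsv'.
Each match is replaced using the text its own group 1 captured.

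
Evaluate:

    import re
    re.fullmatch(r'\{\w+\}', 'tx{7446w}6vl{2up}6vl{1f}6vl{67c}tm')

None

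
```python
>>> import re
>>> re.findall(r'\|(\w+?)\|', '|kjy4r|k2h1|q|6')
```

['kjy4r', 'q']

With a single group, `findall` returns only what that group captured — 2 items.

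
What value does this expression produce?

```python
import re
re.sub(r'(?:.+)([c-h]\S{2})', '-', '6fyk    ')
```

Every occurrence is swapped for '-'.

'-    '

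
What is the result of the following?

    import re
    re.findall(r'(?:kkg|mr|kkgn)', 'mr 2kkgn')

['mr', 'kkg']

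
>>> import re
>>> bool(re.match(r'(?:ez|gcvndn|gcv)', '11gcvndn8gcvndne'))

`re.match` won't scan ahead — the pattern has to work from the very first character.
Here the string doesn't start with a match, so the call returns None, and `bool(None)` is False.

False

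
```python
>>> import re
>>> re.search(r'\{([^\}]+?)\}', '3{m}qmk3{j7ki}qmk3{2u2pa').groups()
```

('m',)

The match spans [1:4] → '{m}'.
Captured: group 1 = 'm'.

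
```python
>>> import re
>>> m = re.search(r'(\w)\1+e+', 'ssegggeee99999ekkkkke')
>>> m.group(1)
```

's'

The match spans [0:3] → 'sse'.
Captured: group 1 = 's'.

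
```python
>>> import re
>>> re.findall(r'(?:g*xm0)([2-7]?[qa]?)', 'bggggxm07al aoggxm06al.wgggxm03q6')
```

['7a', '6a', '3q']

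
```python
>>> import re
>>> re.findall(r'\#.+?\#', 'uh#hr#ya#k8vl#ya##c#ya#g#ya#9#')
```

A non-greedy quantifier consumes as few characters as it can — just enough that the remainder of the pattern still matches from where it stops; whatever follows it matches normally.
Matches: at [2:6] → '#hr#'; at [8:14] → '#k8vl#'; at [16:20] → '##c#'; at [22:25] → '#g#'; at [27:30] → '#9#'.
No capturing groups, so `findall` returns the 5 full match strings.

['#hr#', '#k8vl#', '##c#', '#g#', '#9#']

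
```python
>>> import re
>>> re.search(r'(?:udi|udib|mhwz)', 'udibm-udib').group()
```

`|` is ordered: at each position the engine commits to the first alternative that works.
`re.search` tries every starting position until one works.
The match spans [0:3] → 'udi'.

'udi'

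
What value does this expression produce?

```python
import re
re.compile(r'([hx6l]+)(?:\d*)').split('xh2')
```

['', 'xh', '']

This matches one or more of one of [hx6l] (captured); then zero or more of a digit (non-capturing group).
Matches to split on: at [0:3] → 'xh2'.
Because the pattern has a capturing group, `split` also inserts each captured text between the pieces.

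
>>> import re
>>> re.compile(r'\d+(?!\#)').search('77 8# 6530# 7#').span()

A negative assertion filters positions out without eating any characters.
The match spans [0:2] → '77'.

(0, 2)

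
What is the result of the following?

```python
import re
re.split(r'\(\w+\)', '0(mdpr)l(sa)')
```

['0', 'l', '']

`split` removes every match and returns the 3 fragments in between.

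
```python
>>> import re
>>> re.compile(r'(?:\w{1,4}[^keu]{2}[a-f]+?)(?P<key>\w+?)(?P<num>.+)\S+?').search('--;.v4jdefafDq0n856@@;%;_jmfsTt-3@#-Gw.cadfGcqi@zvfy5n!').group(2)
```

The pattern matches 1 to 4 of a word character, then exactly 2 of any character except [keu], then one or more of a character in [a-f] (lazy) (non-capturing group); then one or more of a word character (lazy) (captured as 'key'); then one or more of any character (captured as 'num'); then one or more of a non-whitespace character (lazy).
`re.search` tries every starting position until one works.
The match spans [4:55] → 'v4jdefafDq0n856@@;%;_jmfsTt-3@#-Gw.cadfGcqi@zvfy5n!'.
Captured: group 1 = 'f', group 2 = 'afDq0n856@@;%;_jmfsTt-3@#-Gw.cadfGcqi@zvfy5n'.

'afDq0n856@@;%;_jmfsTt-3@#-Gw.cadfGcqi@zvfy5n'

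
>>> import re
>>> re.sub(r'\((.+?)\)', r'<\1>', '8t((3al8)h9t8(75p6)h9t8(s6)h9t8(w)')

'8t<(3al8>h9t8<75p6>h9t8<s6>h9t8<w>'

The `?` after the quantifier makes it lazy — it takes as little as possible before letting the rest of the pattern try.
`\1` in the replacement pulls in group 1's text for each match.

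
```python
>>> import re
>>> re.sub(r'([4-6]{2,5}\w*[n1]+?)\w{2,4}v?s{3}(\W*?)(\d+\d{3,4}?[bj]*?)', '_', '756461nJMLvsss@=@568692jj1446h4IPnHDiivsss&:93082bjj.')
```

'7_jj1_bjj.'

The pattern matches 2 to 5 of a character in [4-6], then zero or more of a word character, then one or more of one of [n1] (lazy) (captured); then 2 to 4 of a word character, then optionally a literal 'v', then exactly 3 of the literal 's'; then zero or more of a non-word character (lazy) (captured); then one or more of a digit, then 3 to 4 of a digit (lazy), then zero or more of one of [bj] (lazy) (captured).
Matches: at [1:23] → '56461nJMLvsss@=@568692'; at [26:49] → '446h4IPnHDiivsss&:93082'.
Every occurrence is swapped for '_'.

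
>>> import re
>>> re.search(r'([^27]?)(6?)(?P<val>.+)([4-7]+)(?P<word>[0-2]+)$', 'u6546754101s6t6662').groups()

('u', '6', '546754101s6t66', '6', '2')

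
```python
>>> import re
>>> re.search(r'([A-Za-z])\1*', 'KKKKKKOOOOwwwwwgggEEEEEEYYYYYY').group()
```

After group 1 captures some text, `\1` only succeeds where that same text appears again.
`re.search` scans for the first position where the pattern succeeds.
The match spans [0:6] → 'KKKKKK'.
Captured: group 1 = 'K'.

'KKKKKK'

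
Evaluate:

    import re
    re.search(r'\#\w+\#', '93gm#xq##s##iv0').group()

`re.search` tries every starting position until one works.
The match spans [4:8] → '#xq#'.

'#xq#'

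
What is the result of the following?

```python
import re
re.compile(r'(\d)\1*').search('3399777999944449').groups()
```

`\1` has to match the exact text group 1 already captured.
`re.search` tries every starting position until one works.
The match spans [0:2] → '33'.
Captured: group 1 = '3'.

('3',)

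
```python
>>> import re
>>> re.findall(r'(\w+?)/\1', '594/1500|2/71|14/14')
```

After group 1 captures some text, `\1` only succeeds where that same text appears again.
With a single group, `findall` returns only what that group captured — 1 item.

['14']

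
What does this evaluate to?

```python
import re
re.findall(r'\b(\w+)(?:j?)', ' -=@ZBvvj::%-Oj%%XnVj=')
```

Because there's exactly one group, `findall` drops the full match and keeps group 1 from each hit.

['ZBvvj', 'Oj', 'XnVj']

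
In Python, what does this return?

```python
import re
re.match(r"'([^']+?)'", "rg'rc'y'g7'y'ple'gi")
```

None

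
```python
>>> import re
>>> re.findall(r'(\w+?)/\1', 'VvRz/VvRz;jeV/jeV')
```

`\1` is not a pattern — it's the concrete string captured by group 1, re-applied verbatim.
One capturing group, so `findall` returns just the captured substring from each match — 2 in all.

['VvRz', 'jeV']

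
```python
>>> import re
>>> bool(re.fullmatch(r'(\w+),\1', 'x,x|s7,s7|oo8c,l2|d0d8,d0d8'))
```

`\1` is not a pattern — it's the concrete string captured by group 1, re-applied verbatim.
For `fullmatch`, every character of the input must be accounted for by the pattern.
Here the pattern can't cover the whole string, so the call returns None, and `bool(None)` is False.

False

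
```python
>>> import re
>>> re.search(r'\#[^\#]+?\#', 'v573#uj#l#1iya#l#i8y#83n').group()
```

'#uj#'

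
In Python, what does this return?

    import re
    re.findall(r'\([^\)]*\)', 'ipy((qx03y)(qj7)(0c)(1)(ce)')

Since nothing is captured, `findall` lists the 5 matched substrings directly.

['((qx03y)', '(qj7)', '(0c)', '(1)', '(ce)']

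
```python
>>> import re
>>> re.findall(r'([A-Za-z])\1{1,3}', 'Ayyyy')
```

`\1` has to match the exact text group 1 already captured.
`findall` collects group 1 from the one match (1 total).

['y']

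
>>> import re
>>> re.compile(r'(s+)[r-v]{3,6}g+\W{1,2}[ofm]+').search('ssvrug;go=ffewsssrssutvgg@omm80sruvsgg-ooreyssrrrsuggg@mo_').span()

(14, 29)

The pattern matches one or more of a literal 's' (captured); then 3 to 6 of a character in [r-v], then one or more of a literal 'g', then 1 to 2 of a non-word character; then one or more of one of [ofm].
The match spans [14:29] → 'sssrssutvgg@omm'.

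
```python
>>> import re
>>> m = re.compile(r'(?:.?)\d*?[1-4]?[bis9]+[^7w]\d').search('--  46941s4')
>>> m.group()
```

' 46941'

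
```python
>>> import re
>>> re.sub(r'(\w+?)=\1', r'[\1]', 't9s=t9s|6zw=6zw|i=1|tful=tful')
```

The backreference `\1` re-matches whatever the first group consumed, character for character.
Matches: at [0:7] → 't9s=t9s'; at [8:15] → '6zw=6zw'; at [20:29] → 'tful=tful'.
Each match is replaced using the text its own group 1 captured.

'[t9s]|[6zw]|i=1|[tful]'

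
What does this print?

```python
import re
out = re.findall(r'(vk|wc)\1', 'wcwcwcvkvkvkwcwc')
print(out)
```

['wc', 'vk', 'wc']

`\1` has to match the exact text group 1 already captured.
Because there's exactly one group, `findall` drops the full match and keeps group 1 from each hit.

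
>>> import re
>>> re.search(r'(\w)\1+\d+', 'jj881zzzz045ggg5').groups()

The match spans [0:5] → 'jj881'.
Captured: group 1 = 'j'.

('j',)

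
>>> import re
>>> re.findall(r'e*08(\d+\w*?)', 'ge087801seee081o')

['7801', '1']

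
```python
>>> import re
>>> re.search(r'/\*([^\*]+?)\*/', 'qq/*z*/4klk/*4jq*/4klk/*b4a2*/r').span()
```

(2, 7)

The match spans [2:7] → '/*z*/'.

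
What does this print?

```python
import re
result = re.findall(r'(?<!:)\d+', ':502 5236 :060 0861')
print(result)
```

Because the assertion is negative and zero-width, positions next to the forbidden text are skipped.
Matches: at [2:4] → '02'; at [5:9] → '5236'; at [12:14] → '60'; at [15:19] → '0861'.
Since nothing is captured, `findall` lists the 4 matched substrings directly.

['02', '5236', '60', '0861']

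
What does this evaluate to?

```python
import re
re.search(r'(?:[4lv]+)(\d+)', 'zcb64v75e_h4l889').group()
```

The match spans [4:8] → '4v75'.

'4v75'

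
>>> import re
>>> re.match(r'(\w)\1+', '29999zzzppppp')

None

A backreference is literal: `\1` must see the identical characters the first group matched.
`re.match` won't scan ahead — the pattern has to work from the very first character.
Here position 0 doesn't satisfy it, so the call returns None.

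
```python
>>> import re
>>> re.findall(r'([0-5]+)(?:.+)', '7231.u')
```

['231']

The pattern matches one or more of a character in [0-5] (captured); then one or more of any character (non-capturing group).
One capturing group, so `findall` returns just the captured substring from the one match — 1 in all.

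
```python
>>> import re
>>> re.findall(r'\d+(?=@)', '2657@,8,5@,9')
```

['2657', '5']

The positive lookaround only admits positions where the adjacent text matches; those characters stay outside the span.
No capturing groups, so `findall` returns the 2 full match strings.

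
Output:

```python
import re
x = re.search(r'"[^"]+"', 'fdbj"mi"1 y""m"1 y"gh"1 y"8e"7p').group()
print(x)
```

`re.search` scans for the first position where the pattern succeeds.
The match spans [4:8] → '"mi"'.

"mi"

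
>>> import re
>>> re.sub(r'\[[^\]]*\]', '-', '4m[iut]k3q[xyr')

'4m-k3q[xyr'

`sub` substitutes '-' at each match site.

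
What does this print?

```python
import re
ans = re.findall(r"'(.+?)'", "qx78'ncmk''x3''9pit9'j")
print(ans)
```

A non-greedy quantifier consumes as few characters as it can — just enough that the remainder of the pattern still matches from where it stops; whatever follows it matches normally.
Matches: at [4:10] match "'ncmk'", group 1 = 'ncmk'; at [10:14] match "'x3'", group 1 = 'x3'; at [14:21] match "'9pit9'", group 1 = '9pit9'.
Because there's exactly one group, `findall` drops the full match and keeps group 1 from each hit.

['ncmk', 'x3', '9pit9']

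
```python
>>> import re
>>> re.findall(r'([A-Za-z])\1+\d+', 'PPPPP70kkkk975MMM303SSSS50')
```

After group 1 captures some text, `\1` only succeeds where that same text appears again.
Walking the string: at [0:7] match 'PPPPP70', group 1 = 'P'; at [7:14] match 'kkkk975', group 1 = 'k'; at [14:20] match 'MMM303', group 1 = 'M'; at [20:26] match 'SSSS50', group 1 = 'S'.
Because there's exactly one group, `findall` drops the full match and keeps group 1 from each hit.

['P', 'k', 'M', 'S']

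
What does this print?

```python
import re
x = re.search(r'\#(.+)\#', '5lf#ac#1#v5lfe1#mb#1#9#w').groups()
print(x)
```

The match spans [3:23] → '#ac#1#v5lfe1#mb#1#9#'.
Captured: group 1 = 'ac#1#v5lfe1#mb#1#9'.

('ac#1#v5lfe1#mb#1#9',)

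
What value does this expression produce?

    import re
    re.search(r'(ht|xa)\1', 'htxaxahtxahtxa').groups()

The match spans [2:6] → 'xaxa'.
Captured: group 1 = 'xa'.

('xa',)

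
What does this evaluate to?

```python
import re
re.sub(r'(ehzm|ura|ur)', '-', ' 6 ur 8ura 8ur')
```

' 6 - 8- 8-'

`|` is ordered: at each position the engine commits to the first alternative that works.
Matches: at [3:5] → 'ur'; at [7:10] → 'ura'; at [12:14] → 'ur'.
`sub` substitutes '-' at each match site.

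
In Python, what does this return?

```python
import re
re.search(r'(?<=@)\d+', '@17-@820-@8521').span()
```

(1, 3)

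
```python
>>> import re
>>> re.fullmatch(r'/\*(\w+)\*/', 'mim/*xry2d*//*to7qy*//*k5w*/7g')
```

None

`re.fullmatch` is like wrapping the pattern in `^…$` (in single-line mode).
Here the string isn't matched end-to-end, so the call returns None.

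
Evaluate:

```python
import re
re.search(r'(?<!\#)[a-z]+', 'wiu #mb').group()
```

`(?!…)`/`(?<!…)` only lets a position through if the neighbouring text does NOT match; no characters are consumed.
`re.search` tries every starting position until one works.
The match spans [0:3] → 'wiu'.

'wiu'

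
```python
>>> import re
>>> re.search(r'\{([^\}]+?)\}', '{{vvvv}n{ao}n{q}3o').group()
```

`search` walks the string left to right and returns the first match it finds.
The match spans [0:7] → '{{vvvv}'.
Captured: group 1 = '{vvvv'.

'{{vvvv}'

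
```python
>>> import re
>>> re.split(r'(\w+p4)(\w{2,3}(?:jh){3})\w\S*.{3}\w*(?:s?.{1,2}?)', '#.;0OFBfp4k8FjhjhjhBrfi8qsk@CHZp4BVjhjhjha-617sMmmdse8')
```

['#.;', '0OFBfp4', 'k8Fjhjhjh', '']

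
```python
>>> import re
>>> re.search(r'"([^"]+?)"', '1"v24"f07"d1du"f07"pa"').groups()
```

('v24',)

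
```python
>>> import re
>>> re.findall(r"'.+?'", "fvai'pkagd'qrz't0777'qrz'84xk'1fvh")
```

Lazy quantifiers expand one character at a time until the remainder of the pattern can match.
With no groups in the pattern, `findall` gives back each whole match — 3 here.

["'pkagd'", "'t0777'", "'84xk'"]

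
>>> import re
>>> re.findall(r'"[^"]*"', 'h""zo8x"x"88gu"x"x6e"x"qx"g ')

Matches: at [1:3] → '""'; at [7:10] → '"x"'; at [14:17] → '"x"'; at [20:23] → '"x"'.
No capturing groups, so `findall` returns the 4 full match strings.

['""', '"x"', '"x"', '"x"']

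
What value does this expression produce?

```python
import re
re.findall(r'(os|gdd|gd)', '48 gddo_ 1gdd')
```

['gdd', 'gdd']

Alternation tries branches left to right and keeps the first one that lets the overall match succeed at that position.
Walking the string: at [3:6] match 'gdd', group 1 = 'gdd'; at [10:13] match 'gdd', group 1 = 'gdd'.
Because there's exactly one group, `findall` drops the full match and keeps group 1 from each hit.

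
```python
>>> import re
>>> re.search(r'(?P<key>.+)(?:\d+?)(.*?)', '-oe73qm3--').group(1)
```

This matches one or more of any character (captured as 'key'); then one or more of a digit (lazy) (non-capturing group); then zero or more of any character (lazy) (captured).
`search` walks the string left to right and returns the first match it finds.
The match spans [0:8] → '-oe73qm3'.
Captured: group 1 = '-oe73qm', group 2 = ''.

'-oe73qm'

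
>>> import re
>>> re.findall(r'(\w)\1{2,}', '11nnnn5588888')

The backreference `\1` re-matches whatever the first group consumed, character for character.
`findall` collects group 1 from each match (2 total).

['n', '8']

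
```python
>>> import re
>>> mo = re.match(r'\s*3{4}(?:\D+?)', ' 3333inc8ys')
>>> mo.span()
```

This matches zero or more of whitespace, then exactly 4 of a literal '3'; then one or more of a non-digit (lazy) (non-capturing group).
Lazy quantifiers expand one character at a time until the remainder of the pattern can match.
With `match`, the pattern is implicitly anchored at the beginning.
The match spans [0:6] → ' 3333i'.

(0, 6)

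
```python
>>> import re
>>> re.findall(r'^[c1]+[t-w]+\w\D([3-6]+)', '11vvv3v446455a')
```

['446455']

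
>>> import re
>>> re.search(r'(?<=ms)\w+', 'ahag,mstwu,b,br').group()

'twu'

The lookaround is zero-width — it requires the adjacent text to match without consuming it, so the asserted text isn't part of the match.
Unlike `match`, `search` isn't anchored — it looks for the pattern anywhere in the string.
The match spans [7:10] → 'twu'.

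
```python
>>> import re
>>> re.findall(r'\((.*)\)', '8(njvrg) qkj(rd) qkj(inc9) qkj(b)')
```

['njvrg) qkj(rd) qkj(inc9) qkj(b']

Matches: at [1:33] match '(njvrg) qkj(rd) qkj(inc9) qkj(b)', group 1 = 'njvrg) qkj(rd) qkj(inc9) qkj(b'.
`findall` collects group 1 from the one match (1 total).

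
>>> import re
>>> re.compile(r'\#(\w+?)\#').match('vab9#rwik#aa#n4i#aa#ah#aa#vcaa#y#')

None

`match` is anchored at position 0; if the pattern doesn't fit there, it returns None.
Here position 0 doesn't satisfy it, so the call returns None.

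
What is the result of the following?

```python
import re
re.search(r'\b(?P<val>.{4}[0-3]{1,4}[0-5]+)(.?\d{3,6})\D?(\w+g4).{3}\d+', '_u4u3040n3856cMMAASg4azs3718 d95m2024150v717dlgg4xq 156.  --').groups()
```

('_u4u3040', 'n3856', 'MMAASg4')

Pattern: a word boundary (`\b`, zero-width); then exactly 4 of any character, then 1 to 4 of a character in [0-3], then one or more of a character in [0-5] (captured as 'val'); then optionally any character, then 3 to 6 of a digit (captured); then optionally a non-digit; then one or more of a word character, then the literal 'g4' (captured); then exactly 3 of any character, then one or more of a digit.
Unlike `match`, `search` isn't anchored — it looks for the pattern anywhere in the string.
The match spans [0:28] → '_u4u3040n3856cMMAASg4azs3718'.
Captured: group 1 = '_u4u3040', group 2 = 'n3856', group 3 = 'MMAASg4'.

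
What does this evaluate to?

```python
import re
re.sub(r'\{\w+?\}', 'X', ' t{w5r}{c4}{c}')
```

' tXXX'

Matches: at [2:7] → '{w5r}'; at [7:11] → '{c4}'; at [11:14] → '{c}'.
Every occurrence is swapped for 'X'.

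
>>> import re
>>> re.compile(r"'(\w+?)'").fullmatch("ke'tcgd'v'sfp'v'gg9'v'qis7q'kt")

None

`fullmatch` succeeds only if the pattern covers the string from start to end.
Here the pattern can't cover the whole string, so the call returns None.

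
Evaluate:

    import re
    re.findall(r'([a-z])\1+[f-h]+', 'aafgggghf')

['a']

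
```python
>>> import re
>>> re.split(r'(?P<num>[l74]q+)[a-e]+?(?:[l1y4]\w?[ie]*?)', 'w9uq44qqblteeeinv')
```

['w9uq4', '4qq', 'eeeinv']

This matches one of [l74], then one or more of the literal 'q' (captured as 'num'); then one or more of a character in [a-e] (lazy); then one of [l1y4], then optionally a word character, then zero or more of one of [ie] (lazy) (non-capturing group).
Matches to split on: at [5:11] → '4qqblt'.
With a capturing group present, the delimiter's captured portion is kept in the result list.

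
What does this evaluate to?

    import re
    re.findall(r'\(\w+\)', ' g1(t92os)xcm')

['(t92os)']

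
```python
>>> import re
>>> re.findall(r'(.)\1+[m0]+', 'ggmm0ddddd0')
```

After group 1 captures some text, `\1` only succeeds where that same text appears again.
Matches: at [0:5] match 'ggmm0', group 1 = 'g'; at [5:11] match 'ddddd0', group 1 = 'd'.
Because there's exactly one group, `findall` drops the full match and keeps group 1 from each hit.

['g', 'd']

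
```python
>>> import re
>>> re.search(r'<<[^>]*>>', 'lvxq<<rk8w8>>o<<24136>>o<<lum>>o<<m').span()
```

(4, 13)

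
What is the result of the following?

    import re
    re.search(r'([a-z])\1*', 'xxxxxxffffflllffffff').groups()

`\1` has to match the exact text group 1 already captured.
`re.search` tries every starting position until one works.
The match spans [0:6] → 'xxxxxx'.
Captured: group 1 = 'x'.

('x',)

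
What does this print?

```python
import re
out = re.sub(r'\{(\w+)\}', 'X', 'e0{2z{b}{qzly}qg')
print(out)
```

e0{2zXXqg

`sub` substitutes 'X' at each match site.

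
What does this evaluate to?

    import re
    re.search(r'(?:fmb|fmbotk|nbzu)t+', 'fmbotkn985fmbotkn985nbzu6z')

None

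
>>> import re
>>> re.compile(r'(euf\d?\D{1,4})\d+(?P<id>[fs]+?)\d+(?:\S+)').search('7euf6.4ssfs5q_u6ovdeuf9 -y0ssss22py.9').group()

'euf6.4ssfs5q_u6ovdeuf9'

The match spans [1:23] → 'euf6.4ssfs5q_u6ovdeuf9'.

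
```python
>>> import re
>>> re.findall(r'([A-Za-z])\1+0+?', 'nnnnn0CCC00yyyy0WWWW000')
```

['n', 'C', 'y', 'W']

`\1` is not a pattern — it's the concrete string captured by group 1, re-applied verbatim.
With a single group, `findall` returns only what that group captured — 4 items.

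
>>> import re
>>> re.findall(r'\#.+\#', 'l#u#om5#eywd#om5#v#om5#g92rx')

Since nothing is captured, `findall` lists the 1 matched substring directly.

['#u#om5#eywd#om5#v#om5#']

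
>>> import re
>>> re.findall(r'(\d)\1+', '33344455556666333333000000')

['3', '4', '5', '6', '3', '0']

`\1` is not a pattern — it's the concrete string captured by group 1, re-applied verbatim.
Matches: at [0:3] match '333', group 1 = '3'; at [3:6] match '444', group 1 = '4'; at [6:10] match '5555', group 1 = '5'; at [10:14] match '6666', group 1 = '6'; at [14:20] match '333333', group 1 = '3'; ….
With a single group, `findall` returns only what that group captured — 6 items.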